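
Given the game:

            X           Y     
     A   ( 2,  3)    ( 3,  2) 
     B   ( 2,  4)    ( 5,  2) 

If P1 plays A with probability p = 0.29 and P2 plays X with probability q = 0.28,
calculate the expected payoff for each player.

E[P1] = 3.7424, E[P2] = 2.4788

Work:
E[P1] = p·q·π₁(A,X) + p·(1-q)·π₁(A,Y) + (1-p)·q·π₁(B,X) + (1-p)·(1-q)·π₁(B,Y)
= 0.29·0.28·2 + 0.29·0.72·3 + 0.71·0.28·2 + 0.71·0.72·5
= 3.7424

E[P2] = 2.4788 (similar calculation)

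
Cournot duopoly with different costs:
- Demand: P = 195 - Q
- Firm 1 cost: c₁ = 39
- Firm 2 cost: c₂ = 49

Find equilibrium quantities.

q₁* = 55.33, q₂* = 45.33

Work:
Reaction: q₁ = (195 - 39 - q₂)/2
Reaction: q₂ = (195 - 49 - q₁)/2
Solve simultaneously:
q₁* = (195 - 2×39 + 49)/3 = 55.33
q₂* = (195 - 2×49 + 39)/3 = 45.33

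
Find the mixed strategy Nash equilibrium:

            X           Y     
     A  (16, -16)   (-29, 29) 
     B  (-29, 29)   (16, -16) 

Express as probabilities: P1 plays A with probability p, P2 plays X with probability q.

p = 0.5, q = 0.5

Work:
Find probabilities that make opponent indifferent:
P2 chooses q to make P1 indifferent between A and B
P1 chooses p to make P2 indifferent between X and Y
Mixed NE: P1 plays (A: 0.5, B: 0.5), P2 plays (X: 0.5, Y: 0.5)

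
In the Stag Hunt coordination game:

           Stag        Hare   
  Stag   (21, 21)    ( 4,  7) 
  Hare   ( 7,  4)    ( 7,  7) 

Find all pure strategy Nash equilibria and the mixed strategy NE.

Pure NE: (Stag, Stag) and (Hare, Hare); Mixed NE: p = 0.1765, q = 0.1765

Work:
Check pure NE:
(Stag, Stag): (21, 21) - no unilateral deviation beneficial
(Hare, Hare): (7, 7) - no unilateral deviation beneficial
Mixed NE: P1 plays Stag with p = 0.1765, P2 plays Stag with q = 0.1765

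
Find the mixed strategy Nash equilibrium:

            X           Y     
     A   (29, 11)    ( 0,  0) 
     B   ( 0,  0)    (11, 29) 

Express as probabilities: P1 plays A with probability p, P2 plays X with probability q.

p = 0.725, q = 0.275

Work:
Find probabilities that make opponent indifferent:
P2 chooses q to make P1 indifferent between A and B
P1 chooses p to make P2 indifferent between X and Y
Mixed NE: P1 plays (A: 0.725, B: 0.275), P2 plays (X: 0.275, Y: 0.725)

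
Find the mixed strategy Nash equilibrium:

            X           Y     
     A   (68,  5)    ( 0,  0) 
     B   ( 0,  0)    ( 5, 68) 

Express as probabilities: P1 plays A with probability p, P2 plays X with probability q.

p = 0.9315, q = 0.0685

Work:
Find probabilities that make opponent indifferent:
P2 chooses q to make P1 indifferent between A and B
P1 chooses p to make P2 indifferent between X and Y
Mixed NE: P1 plays (A: 0.9315, B: 0.0685), P2 plays (X: 0.0685, Y: 0.9315)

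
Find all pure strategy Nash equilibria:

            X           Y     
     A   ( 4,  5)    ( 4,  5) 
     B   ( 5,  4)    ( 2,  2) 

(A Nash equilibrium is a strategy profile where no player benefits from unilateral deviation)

Nash equilibrium: (A, Y), (B, X)

Work:
Best responses:
  P1 vs X: payoffs [4, 5] → best response B (payoff 5)
  P1 vs Y: payoffs [4, 2] → best response A (payoff 4)
  P2 vs A: payoffs [5, 5] → best response X/Y (payoff 5)
  P2 vs B: payoffs [4, 2] → best response X (payoff 4)
Mutual best responses: (A,Y), (B,X) → Nash equilibria.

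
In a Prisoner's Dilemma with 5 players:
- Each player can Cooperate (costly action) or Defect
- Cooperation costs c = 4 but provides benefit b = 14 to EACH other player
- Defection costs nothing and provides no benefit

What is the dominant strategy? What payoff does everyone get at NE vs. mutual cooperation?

Dominant: Defect; NE payoff = 0; Coop payoff = 52

Work:
Defect dominates (saves cost c = 4, benefit to others is external)
NE: All defect → everyone gets 0
If all cooperate: each receives (4)×14 - 4 = 52
Social dilemma: 52 > 0 but NE gives 0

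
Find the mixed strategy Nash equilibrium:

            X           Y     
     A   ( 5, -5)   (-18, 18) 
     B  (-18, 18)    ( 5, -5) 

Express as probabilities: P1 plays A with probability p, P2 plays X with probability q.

p = 0.5, q = 0.5

Work:
Find probabilities that make opponent indifferent:
P2 chooses q to make P1 indifferent between A and B
P1 chooses p to make P2 indifferent between X and Y
Mixed NE: P1 plays (A: 0.5, B: 0.5), P2 plays (X: 0.5, Y: 0.5)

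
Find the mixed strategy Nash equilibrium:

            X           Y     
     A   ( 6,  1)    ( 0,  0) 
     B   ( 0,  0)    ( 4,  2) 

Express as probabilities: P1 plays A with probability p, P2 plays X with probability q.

p = 0.6667, q = 0.4

Work:
Find probabilities that make opponent indifferent:
P2 chooses q to make P1 indifferent between A and B
P1 chooses p to make P2 indifferent between X and Y
Mixed NE: P1 plays (A: 0.6667, B: 0.3333), P2 plays (X: 0.4, Y: 0.6)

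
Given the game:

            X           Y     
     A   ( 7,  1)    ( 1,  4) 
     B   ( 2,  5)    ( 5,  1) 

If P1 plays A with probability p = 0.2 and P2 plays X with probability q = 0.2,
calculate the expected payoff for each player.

E[P1] = 3.96, E[P2] = 2.12

Work:
E[P1] = p·q·π₁(A,X) + p·(1-q)·π₁(A,Y) + (1-p)·q·π₁(B,X) + (1-p)·(1-q)·π₁(B,Y)
= 0.2·0.2·7 + 0.2·0.8·1 + 0.8·0.2·2 + 0.8·0.8·5
= 3.96

E[P2] = 2.12 (similar calculation)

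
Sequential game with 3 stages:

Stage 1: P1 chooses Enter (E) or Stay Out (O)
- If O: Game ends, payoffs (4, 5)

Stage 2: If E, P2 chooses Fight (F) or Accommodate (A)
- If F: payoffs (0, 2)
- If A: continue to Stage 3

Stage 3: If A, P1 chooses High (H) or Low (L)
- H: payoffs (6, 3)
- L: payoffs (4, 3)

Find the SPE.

SPE: (E, A, H); Outcome (6, 3)

Work:
Stage 3: P1 chooses H (6 vs 4)
Stage 2: P2: F->2, A->3 (anticipating H). Choose A
Stage 1: P1: O->4, E->6 (anticipating A, H). Choose E
SPE path: E -> A -> H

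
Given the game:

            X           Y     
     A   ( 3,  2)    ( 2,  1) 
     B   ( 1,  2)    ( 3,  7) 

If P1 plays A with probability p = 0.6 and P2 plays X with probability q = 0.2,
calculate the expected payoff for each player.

E[P1] = 2.36, E[P2] = 3.12

Work:
E[P1] = p·q·π₁(A,X) + p·(1-q)·π₁(A,Y) + (1-p)·q·π₁(B,X) + (1-p)·(1-q)·π₁(B,Y)
= 0.6·0.2·3 + 0.6·0.8·2 + 0.4·0.2·1 + 0.4·0.8·3
= 2.36

E[P2] = 3.12 (similar calculation)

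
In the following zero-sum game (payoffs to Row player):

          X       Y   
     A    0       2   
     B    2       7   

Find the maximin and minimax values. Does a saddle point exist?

Maximin = 2, Minimax = 2, Saddle: True

Work:
Row minimums: [0, 2] → maximin = 2
Column maximums: [2, 7] → minimax = 2
Saddle point exists! Game value = 2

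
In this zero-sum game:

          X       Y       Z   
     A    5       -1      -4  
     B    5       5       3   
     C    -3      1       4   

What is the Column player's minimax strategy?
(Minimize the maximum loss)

Column should play Z, value = 4

Work:
Column player minimizes Row's maximum payoff:
Column X: max payoff to Row = 5
Column Y: max payoff to Row = 5
Column Z: max payoff to Row = 4
Minimum is 4, achieved by column Z.
Minimax strategy: Z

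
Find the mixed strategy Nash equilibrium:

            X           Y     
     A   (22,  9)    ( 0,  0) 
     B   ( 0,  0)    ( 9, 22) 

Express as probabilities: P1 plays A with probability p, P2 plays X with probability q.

p = 0.7097, q = 0.2903

Work:
Find probabilities that make opponent indifferent:
P2 chooses q to make P1 indifferent between A and B
P1 chooses p to make P2 indifferent between X and Y
Mixed NE: P1 plays (A: 0.7097, B: 0.2903), P2 plays (X: 0.2903, Y: 0.7097)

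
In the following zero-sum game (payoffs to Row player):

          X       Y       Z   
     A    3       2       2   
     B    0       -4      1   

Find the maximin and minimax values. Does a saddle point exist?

Maximin = 2, Minimax = 2, Saddle: True

Work:
Row minimums: [2, -4] → maximin = 2
Column maximums: [3, 2, 2] → minimax = 2
Saddle point exists! Game value = 2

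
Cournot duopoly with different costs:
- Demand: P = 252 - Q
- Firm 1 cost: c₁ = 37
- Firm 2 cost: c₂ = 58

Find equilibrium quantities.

q₁* = 78.67, q₂* = 57.67

Work:
Reaction: q₁ = (252 - 37 - q₂)/2
Reaction: q₂ = (252 - 58 - q₁)/2
Solve simultaneously:
q₁* = (252 - 2×37 + 58)/3 = 78.67
q₂* = (252 - 2×58 + 37)/3 = 57.67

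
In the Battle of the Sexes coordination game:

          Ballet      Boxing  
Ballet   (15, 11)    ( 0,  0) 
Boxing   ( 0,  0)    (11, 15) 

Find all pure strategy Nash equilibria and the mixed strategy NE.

Pure NE: (Ballet, Ballet) and (Boxing, Boxing); Mixed NE: p = 0.5769, q = 0.4231

Work:
Check pure NE:
(Ballet, Ballet): (15, 11) - no unilateral deviation beneficial
(Boxing, Boxing): (11, 15) - no unilateral deviation beneficial
Mixed NE: P1 plays Ballet with p = 0.5769, P2 plays Ballet with q = 0.4231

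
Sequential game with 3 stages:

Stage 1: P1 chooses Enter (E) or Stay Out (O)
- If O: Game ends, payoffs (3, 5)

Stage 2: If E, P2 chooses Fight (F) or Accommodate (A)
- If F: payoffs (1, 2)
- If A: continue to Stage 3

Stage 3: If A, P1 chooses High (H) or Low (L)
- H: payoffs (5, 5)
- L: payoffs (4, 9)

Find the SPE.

SPE: (E, A, H); Outcome (5, 5)

Work:
Stage 3: P1 chooses H (5 vs 4)
Stage 2: P2: F->2, A->5 (anticipating H). Choose A
Stage 1: P1: O->3, E->5 (anticipating A, H). Choose E
SPE path: E -> A -> H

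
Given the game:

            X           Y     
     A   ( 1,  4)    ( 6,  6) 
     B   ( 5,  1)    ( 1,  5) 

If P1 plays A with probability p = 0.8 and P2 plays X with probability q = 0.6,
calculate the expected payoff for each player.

E[P1] = 3.08, E[P2] = 4.36

Work:
E[P1] = p·q·π₁(A,X) + p·(1-q)·π₁(A,Y) + (1-p)·q·π₁(B,X) + (1-p)·(1-q)·π₁(B,Y)
= 0.8·0.6·1 + 0.8·0.4·6 + 0.2·0.6·5 + 0.2·0.4·1
= 3.08

E[P2] = 4.36 (similar calculation)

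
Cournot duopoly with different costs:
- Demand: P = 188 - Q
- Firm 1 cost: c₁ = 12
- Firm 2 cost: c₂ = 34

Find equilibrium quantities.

q₁* = 66.0, q₂* = 44.0

Work:
Reaction: q₁ = (188 - 12 - q₂)/2
Reaction: q₂ = (188 - 34 - q₁)/2
Solve simultaneously:
q₁* = (188 - 2×12 + 34)/3 = 66.0
q₂* = (188 - 2×34 + 12)/3 = 44.0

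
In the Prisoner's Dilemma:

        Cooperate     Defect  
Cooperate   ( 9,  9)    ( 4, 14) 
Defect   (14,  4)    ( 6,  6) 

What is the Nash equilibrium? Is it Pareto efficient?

(Defect, Defect) is NE; not Pareto efficient

Work:
Defect dominates Cooperate for both players:
If P2 cooperates: Defect (14) > Cooperate (9)
If P2 defects: Defect (6) > Cooperate (4)
NE: (Defect, Defect) with payoff (6, 6)
But (Cooperate, Cooperate) = (9, 9) Pareto dominates (6, 6)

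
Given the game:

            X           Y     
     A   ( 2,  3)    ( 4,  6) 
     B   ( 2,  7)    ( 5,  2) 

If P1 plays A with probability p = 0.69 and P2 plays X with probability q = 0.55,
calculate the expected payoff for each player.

E[P1] = 3.0395, E[P2] = 4.474

Work:
E[P1] = p·q·π₁(A,X) + p·(1-q)·π₁(A,Y) + (1-p)·q·π₁(B,X) + (1-p)·(1-q)·π₁(B,Y)
= 0.69·0.55·2 + 0.69·0.45·4 + 0.31·0.55·2 + 0.31·0.45·5
= 3.0395

E[P2] = 4.474 (similar calculation)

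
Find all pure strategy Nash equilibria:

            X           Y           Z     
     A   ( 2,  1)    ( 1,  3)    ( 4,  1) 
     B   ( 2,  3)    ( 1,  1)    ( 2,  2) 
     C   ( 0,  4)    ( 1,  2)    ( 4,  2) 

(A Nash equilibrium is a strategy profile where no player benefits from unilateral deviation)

Nash equilibrium: (A, Y), (B, X)

Work:
Best responses:
  P1 vs X: payoffs [2, 2, 0] → best response A/B (payoff 2)
  P1 vs Y: payoffs [1, 1, 1] → best response A/B/C (payoff 1)
  P1 vs Z: payoffs [4, 2, 4] → best response A/C (payoff 4)
  P2 vs A: payoffs [1, 3, 1] → best response Y (payoff 3)
  P2 vs B: payoffs [3, 1, 2] → best response X (payoff 3)
  P2 vs C: payoffs [4, 2, 2] → best response X (payoff 4)
Mutual best responses: (A,Y), (B,X) → Nash equilibria.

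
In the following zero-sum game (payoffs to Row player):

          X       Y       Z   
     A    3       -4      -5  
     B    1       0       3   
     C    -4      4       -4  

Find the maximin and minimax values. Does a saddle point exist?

Maximin = 0, Minimax = 3, Saddle: False

Work:
Row minimums: [-5, 0, -4] → maximin = 0
Column maximums: [3, 4, 3] → minimax = 3
No saddle point (maximin ≠ minimax). Mixed strategy needed.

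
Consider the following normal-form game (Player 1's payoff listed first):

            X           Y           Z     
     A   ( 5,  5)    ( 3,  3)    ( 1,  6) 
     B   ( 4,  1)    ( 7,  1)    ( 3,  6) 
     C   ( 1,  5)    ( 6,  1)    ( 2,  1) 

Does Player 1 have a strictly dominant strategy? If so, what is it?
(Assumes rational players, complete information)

No strictly dominant strategy exists for Player 1

Work:
A strategy strictly dominates another if it gives a strictly higher payoff against every opponent action. Compare each pair of P1's strategies column-by-column:
  A vs B: [5 vs 4, 3 vs 7, 1 vs 3] → A does not strictly dominate B (column Y: 3 ≤ 7)
  A vs C: [5 vs 1, 3 vs 6, 1 vs 2] → A does not strictly dominate C (column Y: 3 ≤ 6)
  B vs A: [4 vs 5, 7 vs 3, 3 vs 1] → B does not strictly dominate A (column X: 4 ≤ 5)
  B vs C: [4 vs 1, 7 vs 6, 3 vs 2] → B strictly dominates C
  C vs A: [1 vs 5, 6 vs 3, 2 vs 1] → C does not strictly dominate A (column X: 1 ≤ 5)
  C vs B: [1 vs 4, 6 vs 7, 2 vs 3] → C does not strictly dominate B (column X: 1 ≤ 4)
No single strategy strictly dominates all others → no strictly dominant strategy.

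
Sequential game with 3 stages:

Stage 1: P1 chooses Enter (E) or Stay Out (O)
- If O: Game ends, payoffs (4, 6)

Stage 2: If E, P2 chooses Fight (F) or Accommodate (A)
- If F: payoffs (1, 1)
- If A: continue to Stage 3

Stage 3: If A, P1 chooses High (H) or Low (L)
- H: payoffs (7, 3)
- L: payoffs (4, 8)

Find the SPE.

SPE: (E, A, H); Outcome (7, 3)

Work:
Stage 3: P1 chooses H (7 vs 4)
Stage 2: P2: F->1, A->3 (anticipating H). Choose A
Stage 1: P1: O->4, E->7 (anticipating A, H). Choose E
SPE path: E -> A -> H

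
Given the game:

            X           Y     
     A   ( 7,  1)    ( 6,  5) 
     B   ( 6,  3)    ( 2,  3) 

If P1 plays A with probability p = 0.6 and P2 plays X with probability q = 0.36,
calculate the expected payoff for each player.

E[P1] = 5.192, E[P2] = 3.336

Work:
E[P1] = p·q·π₁(A,X) + p·(1-q)·π₁(A,Y) + (1-p)·q·π₁(B,X) + (1-p)·(1-q)·π₁(B,Y)
= 0.6·0.36·7 + 0.6·0.64·6 + 0.4·0.36·6 + 0.4·0.64·2
= 5.192

E[P2] = 3.336 (similar calculation)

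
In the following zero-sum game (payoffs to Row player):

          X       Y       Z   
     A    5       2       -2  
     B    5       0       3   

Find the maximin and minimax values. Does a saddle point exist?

Maximin = 0, Minimax = 2, Saddle: False

Work:
Row minimums: [-2, 0] → maximin = 0
Column maximums: [5, 2, 3] → minimax = 2
No saddle point (maximin ≠ minimax). Mixed strategy needed.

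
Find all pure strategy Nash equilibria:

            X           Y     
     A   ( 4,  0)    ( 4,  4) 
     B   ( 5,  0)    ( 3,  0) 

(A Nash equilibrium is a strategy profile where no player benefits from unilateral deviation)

Nash equilibrium: (A, Y), (B, X)

Work:
Best responses:
  P1 vs X: payoffs [4, 5] → best response B (payoff 5)
  P1 vs Y: payoffs [4, 3] → best response A (payoff 4)
  P2 vs A: payoffs [0, 4] → best response Y (payoff 4)
  P2 vs B: payoffs [0, 0] → best response X/Y (payoff 0)
Mutual best responses: (A,Y), (B,X) → Nash equilibria.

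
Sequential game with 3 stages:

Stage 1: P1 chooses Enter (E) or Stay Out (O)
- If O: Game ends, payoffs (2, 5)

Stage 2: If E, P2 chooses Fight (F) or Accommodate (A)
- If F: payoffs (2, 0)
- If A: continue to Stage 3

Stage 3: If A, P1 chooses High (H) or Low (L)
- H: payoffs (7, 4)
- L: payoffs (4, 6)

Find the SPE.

SPE: (E, A, H); Outcome (7, 4)

Work:
Stage 3: P1 chooses H (7 vs 4)
Stage 2: P2: F->0, A->4 (anticipating H). Choose A
Stage 1: P1: O->2, E->7 (anticipating A, H). Choose E
SPE path: E -> A -> H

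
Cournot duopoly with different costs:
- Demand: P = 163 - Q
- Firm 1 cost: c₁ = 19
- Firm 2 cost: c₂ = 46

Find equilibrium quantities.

q₁* = 57.0, q₂* = 30.0

Work:
Reaction: q₁ = (163 - 19 - q₂)/2
Reaction: q₂ = (163 - 46 - q₁)/2
Solve simultaneously:
q₁* = (163 - 2×19 + 46)/3 = 57.0
q₂* = (163 - 2×46 + 19)/3 = 30.0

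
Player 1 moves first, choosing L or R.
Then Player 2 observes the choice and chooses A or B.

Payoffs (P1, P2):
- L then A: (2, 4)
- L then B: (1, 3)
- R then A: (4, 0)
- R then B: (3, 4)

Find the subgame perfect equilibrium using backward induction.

P1 plays R, P2 plays A after L and B after R; Payoff (3, 4)

Work:
Backward induction:
After L: P2 chooses A → P1 gets 2
After R: P2 chooses B → P1 gets 3
P1 chooses R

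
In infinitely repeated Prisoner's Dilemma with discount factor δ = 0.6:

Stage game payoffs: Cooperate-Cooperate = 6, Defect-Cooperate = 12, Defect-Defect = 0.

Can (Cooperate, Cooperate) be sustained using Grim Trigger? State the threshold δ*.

δ* = 0.5; since δ = 0.6 ≥ 0.5, cooperation can be sustained

Work:
For Grim Trigger:
Cooperate forever: 6/(1-δ)
Defect then punished: 12 + 0·δ/(1-δ)
Need: 6/(1-δ) ≥ 12 + 0·δ/(1-δ)
Solving: δ ≥ (T-R)/(T-P) = (12-6)/(12-0) = 0.5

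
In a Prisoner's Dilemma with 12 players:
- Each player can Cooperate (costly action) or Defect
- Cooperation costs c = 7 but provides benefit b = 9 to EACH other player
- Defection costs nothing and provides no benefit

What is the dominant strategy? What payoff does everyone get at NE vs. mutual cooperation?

Dominant: Defect; NE payoff = 0; Coop payoff = 92

Work:
Defect dominates (saves cost c = 7, benefit to others is external)
NE: All defect → everyone gets 0
If all cooperate: each receives (11)×9 - 7 = 92
Social dilemma: 92 > 0 but NE gives 0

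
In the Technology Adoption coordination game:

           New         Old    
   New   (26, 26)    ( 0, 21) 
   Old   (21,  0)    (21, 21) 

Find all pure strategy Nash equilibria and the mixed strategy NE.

Pure NE: (New, New) and (Old, Old); Mixed NE: p = 0.8077, q = 0.8077

Work:
Check pure NE:
(New, New): (26, 26) - no unilateral deviation beneficial
(Old, Old): (21, 21) - no unilateral deviation beneficial
Mixed NE: P1 plays New with p = 0.8077, P2 plays New with q = 0.8077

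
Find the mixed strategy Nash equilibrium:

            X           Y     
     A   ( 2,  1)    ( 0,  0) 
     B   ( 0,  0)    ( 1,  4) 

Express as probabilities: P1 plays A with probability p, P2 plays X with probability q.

p = 0.8, q = 0.3333

Work:
Find probabilities that make opponent indifferent:
P2 chooses q to make P1 indifferent between A and B
P1 chooses p to make P2 indifferent between X and Y
Mixed NE: P1 plays (A: 0.8, B: 0.2), P2 plays (X: 0.3333, Y: 0.6667)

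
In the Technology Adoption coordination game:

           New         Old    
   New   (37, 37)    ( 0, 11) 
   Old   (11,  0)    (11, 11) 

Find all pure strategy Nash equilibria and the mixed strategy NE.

Pure NE: (New, New) and (Old, Old); Mixed NE: p = 0.2973, q = 0.2973

Work:
Check pure NE:
(New, New): (37, 37) - no unilateral deviation beneficial
(Old, Old): (11, 11) - no unilateral deviation beneficial
Mixed NE: P1 plays New with p = 0.2973, P2 plays New with q = 0.2973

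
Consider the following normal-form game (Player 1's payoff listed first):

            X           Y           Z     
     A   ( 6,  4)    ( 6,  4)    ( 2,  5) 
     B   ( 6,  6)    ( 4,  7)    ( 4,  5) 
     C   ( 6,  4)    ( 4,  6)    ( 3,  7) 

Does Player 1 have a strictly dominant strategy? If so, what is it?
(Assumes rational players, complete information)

No strictly dominant strategy exists for Player 1

Work:
A strategy strictly dominates another if it gives a strictly higher payoff against every opponent action. Compare each pair of P1's strategies column-by-column:
  A vs B: [6 vs 6, 6 vs 4, 2 vs 4] → A does not strictly dominate B (column X: 6 ≤ 6)
  A vs C: [6 vs 6, 6 vs 4, 2 vs 3] → A does not strictly dominate C (column X: 6 ≤ 6)
  B vs A: [6 vs 6, 4 vs 6, 4 vs 2] → B does not strictly dominate A (column X: 6 ≤ 6)
  B vs C: [6 vs 6, 4 vs 4, 4 vs 3] → B does not strictly dominate C (column X: 6 ≤ 6)
  C vs A: [6 vs 6, 4 vs 6, 3 vs 2] → C does not strictly dominate A (column X: 6 ≤ 6)
  C vs B: [6 vs 6, 4 vs 4, 3 vs 4] → C does not strictly dominate B (column X: 6 ≤ 6)
No single strategy strictly dominates all others → no strictly dominant strategy.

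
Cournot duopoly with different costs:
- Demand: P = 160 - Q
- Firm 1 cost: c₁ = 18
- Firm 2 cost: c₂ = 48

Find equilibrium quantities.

q₁* = 57.33, q₂* = 27.33

Work:
Reaction: q₁ = (160 - 18 - q₂)/2
Reaction: q₂ = (160 - 48 - q₁)/2
Solve simultaneously:
q₁* = (160 - 2×18 + 48)/3 = 57.33
q₂* = (160 - 2×48 + 18)/3 = 27.33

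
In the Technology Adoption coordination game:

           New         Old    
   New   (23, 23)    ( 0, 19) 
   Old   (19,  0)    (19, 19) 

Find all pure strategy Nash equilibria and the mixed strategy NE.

Pure NE: (New, New) and (Old, Old); Mixed NE: p = 0.8261, q = 0.8261

Work:
Check pure NE:
(New, New): (23, 23) - no unilateral deviation beneficial
(Old, Old): (19, 19) - no unilateral deviation beneficial
Mixed NE: P1 plays New with p = 0.8261, P2 plays New with q = 0.8261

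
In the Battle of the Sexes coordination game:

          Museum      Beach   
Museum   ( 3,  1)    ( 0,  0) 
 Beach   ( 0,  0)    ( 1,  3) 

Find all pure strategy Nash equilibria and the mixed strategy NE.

Pure NE: (Museum, Museum) and (Beach, Beach); Mixed NE: p = 0.75, q = 0.25

Work:
Check pure NE:
(Museum, Museum): (3, 1) - no unilateral deviation beneficial
(Beach, Beach): (1, 3) - no unilateral deviation beneficial
Mixed NE: P1 plays Museum with p = 0.75, P2 plays Museum with q = 0.25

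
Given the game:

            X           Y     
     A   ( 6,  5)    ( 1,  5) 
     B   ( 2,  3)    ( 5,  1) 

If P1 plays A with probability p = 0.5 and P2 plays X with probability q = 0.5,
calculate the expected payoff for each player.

E[P1] = 3.5, E[P2] = 3.5

Work:
E[P1] = p·q·π₁(A,X) + p·(1-q)·π₁(A,Y) + (1-p)·q·π₁(B,X) + (1-p)·(1-q)·π₁(B,Y)
= 0.5·0.5·6 + 0.5·0.5·1 + 0.5·0.5·2 + 0.5·0.5·5
= 3.5

E[P2] = 3.5 (similar calculation)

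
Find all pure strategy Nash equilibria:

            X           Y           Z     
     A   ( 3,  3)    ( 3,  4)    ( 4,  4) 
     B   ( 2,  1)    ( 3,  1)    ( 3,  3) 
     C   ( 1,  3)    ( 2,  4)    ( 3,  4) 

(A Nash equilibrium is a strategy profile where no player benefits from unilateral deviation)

Nash equilibrium: (A, Y), (A, Z)

Work:
Best responses:
  P1 vs X: payoffs [3, 2, 1] → best response A (payoff 3)
  P1 vs Y: payoffs [3, 3, 2] → best response A/B (payoff 3)
  P1 vs Z: payoffs [4, 3, 3] → best response A (payoff 4)
  P2 vs A: payoffs [3, 4, 4] → best response Y/Z (payoff 4)
  P2 vs B: payoffs [1, 1, 3] → best response Z (payoff 3)
  P2 vs C: payoffs [3, 4, 4] → best response Y/Z (payoff 4)
Mutual best responses: (A,Y), (A,Z) → Nash equilibria.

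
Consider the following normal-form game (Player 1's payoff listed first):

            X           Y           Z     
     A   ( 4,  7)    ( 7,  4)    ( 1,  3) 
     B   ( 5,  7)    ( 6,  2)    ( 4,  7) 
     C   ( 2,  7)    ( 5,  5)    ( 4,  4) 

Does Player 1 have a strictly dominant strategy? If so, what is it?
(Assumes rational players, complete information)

No strictly dominant strategy exists for Player 1

Work:
A strategy strictly dominates another if it gives a strictly higher payoff against every opponent action. Compare each pair of P1's strategies column-by-column:
  A vs B: [4 vs 5, 7 vs 6, 1 vs 4] → A does not strictly dominate B (column X: 4 ≤ 5)
  A vs C: [4 vs 2, 7 vs 5, 1 vs 4] → A does not strictly dominate C (column Z: 1 ≤ 4)
  B vs A: [5 vs 4, 6 vs 7, 4 vs 1] → B does not strictly dominate A (column Y: 6 ≤ 7)
  B vs C: [5 vs 2, 6 vs 5, 4 vs 4] → B does not strictly dominate C (column Z: 4 ≤ 4)
  C vs A: [2 vs 4, 5 vs 7, 4 vs 1] → C does not strictly dominate A (column X: 2 ≤ 4)
  C vs B: [2 vs 5, 5 vs 6, 4 vs 4] → C does not strictly dominate B (column X: 2 ≤ 5)
No single strategy strictly dominates all others → no strictly dominant strategy.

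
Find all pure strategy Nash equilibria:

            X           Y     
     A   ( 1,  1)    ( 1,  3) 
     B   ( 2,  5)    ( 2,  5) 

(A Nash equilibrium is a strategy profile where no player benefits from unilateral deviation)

Nash equilibrium: (B, X), (B, Y)

Work:
Best responses:
  P1 vs X: payoffs [1, 2] → best response B (payoff 2)
  P1 vs Y: payoffs [1, 2] → best response B (payoff 2)
  P2 vs A: payoffs [1, 3] → best response Y (payoff 3)
  P2 vs B: payoffs [5, 5] → best response X/Y (payoff 5)
Mutual best responses: (B,X), (B,Y) → Nash equilibria.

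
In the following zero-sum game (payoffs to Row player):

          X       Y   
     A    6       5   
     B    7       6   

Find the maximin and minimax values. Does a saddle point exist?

Maximin = 6, Minimax = 6, Saddle: True

Work:
Row minimums: [5, 6] → maximin = 6
Column maximums: [7, 6] → minimax = 6
Saddle point exists! Game value = 6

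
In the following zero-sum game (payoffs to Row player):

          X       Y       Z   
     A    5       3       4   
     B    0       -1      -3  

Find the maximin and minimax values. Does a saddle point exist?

Maximin = 3, Minimax = 3, Saddle: True

Work:
Row minimums: [3, -3] → maximin = 3
Column maximums: [5, 3, 4] → minimax = 3
Saddle point exists! Game value = 3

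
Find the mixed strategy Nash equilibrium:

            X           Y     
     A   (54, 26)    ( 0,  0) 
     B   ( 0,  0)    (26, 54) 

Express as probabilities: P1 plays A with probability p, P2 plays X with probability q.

p = 0.675, q = 0.325

Work:
Find probabilities that make opponent indifferent:
P2 chooses q to make P1 indifferent between A and B
P1 chooses p to make P2 indifferent between X and Y
Mixed NE: P1 plays (A: 0.675, B: 0.325), P2 plays (X: 0.325, Y: 0.675)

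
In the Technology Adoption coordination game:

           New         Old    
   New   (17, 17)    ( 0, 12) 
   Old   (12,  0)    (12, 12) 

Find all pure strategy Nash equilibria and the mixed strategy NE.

Pure NE: (New, New) and (Old, Old); Mixed NE: p = 0.7059, q = 0.7059

Work:
Check pure NE:
(New, New): (17, 17) - no unilateral deviation beneficial
(Old, Old): (12, 12) - no unilateral deviation beneficial
Mixed NE: P1 plays New with p = 0.7059, P2 plays New with q = 0.7059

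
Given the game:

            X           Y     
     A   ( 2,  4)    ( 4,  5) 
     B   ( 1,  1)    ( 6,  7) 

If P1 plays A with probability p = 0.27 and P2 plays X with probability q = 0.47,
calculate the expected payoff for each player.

E[P1] = 3.4907, E[P2] = 4.2745

Work:
E[P1] = p·q·π₁(A,X) + p·(1-q)·π₁(A,Y) + (1-p)·q·π₁(B,X) + (1-p)·(1-q)·π₁(B,Y)
= 0.27·0.47·2 + 0.27·0.53·4 + 0.73·0.47·1 + 0.73·0.53·6
= 3.4907

E[P2] = 4.2745 (similar calculation)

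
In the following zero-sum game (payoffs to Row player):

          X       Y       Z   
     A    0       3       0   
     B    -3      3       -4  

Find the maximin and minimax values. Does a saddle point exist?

Maximin = 0, Minimax = 0, Saddle: True

Work:
Row minimums: [0, -4] → maximin = 0
Column maximums: [0, 3, 0] → minimax = 0
Saddle point exists! Game value = 0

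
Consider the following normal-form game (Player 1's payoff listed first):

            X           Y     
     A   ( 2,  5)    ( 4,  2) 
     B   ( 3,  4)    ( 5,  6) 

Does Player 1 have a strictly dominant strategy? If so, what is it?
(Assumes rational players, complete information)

Yes, Player 1's strictly dominant strategy is B

Work:
A strategy strictly dominates another if it gives a strictly higher payoff against every opponent action. Compare each pair of P1's strategies column-by-column:
  A vs B: [2 vs 3, 4 vs 5] → A does not strictly dominate B (column X: 2 ≤ 3)
  B vs A: [3 vs 2, 5 vs 4] → B strictly dominates A
B strictly dominates every other strategy → strictly dominant.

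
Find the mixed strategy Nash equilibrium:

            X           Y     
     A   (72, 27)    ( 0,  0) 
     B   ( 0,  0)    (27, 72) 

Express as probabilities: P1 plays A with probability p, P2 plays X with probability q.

p = 0.7273, q = 0.2727

Work:
Find probabilities that make opponent indifferent:
P2 chooses q to make P1 indifferent between A and B
P1 chooses p to make P2 indifferent between X and Y
Mixed NE: P1 plays (A: 0.7273, B: 0.2727), P2 plays (X: 0.2727, Y: 0.7273)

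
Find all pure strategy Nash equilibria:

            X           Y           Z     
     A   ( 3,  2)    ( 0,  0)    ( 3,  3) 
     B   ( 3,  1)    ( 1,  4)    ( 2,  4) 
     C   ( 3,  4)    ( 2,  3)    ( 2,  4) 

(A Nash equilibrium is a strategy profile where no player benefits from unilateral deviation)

Nash equilibrium: (A, Z), (C, X)

Work:
Best responses:
  P1 vs X: payoffs [3, 3, 3] → best response A/B/C (payoff 3)
  P1 vs Y: payoffs [0, 1, 2] → best response C (payoff 2)
  P1 vs Z: payoffs [3, 2, 2] → best response A (payoff 3)
  P2 vs A: payoffs [2, 0, 3] → best response Z (payoff 3)
  P2 vs B: payoffs [1, 4, 4] → best response Y/Z (payoff 4)
  P2 vs C: payoffs [4, 3, 4] → best response X/Z (payoff 4)
Mutual best responses: (A,Z), (C,X) → Nash equilibria.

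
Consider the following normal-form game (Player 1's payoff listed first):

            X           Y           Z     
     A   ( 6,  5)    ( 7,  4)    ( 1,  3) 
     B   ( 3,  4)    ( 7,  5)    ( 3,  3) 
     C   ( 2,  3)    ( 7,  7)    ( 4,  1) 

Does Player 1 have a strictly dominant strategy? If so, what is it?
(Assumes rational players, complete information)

No strictly dominant strategy exists for Player 1

Work:
A strategy strictly dominates another if it gives a strictly higher payoff against every opponent action. Compare each pair of P1's strategies column-by-column:
  A vs B: [6 vs 3, 7 vs 7, 1 vs 3] → A does not strictly dominate B (column Y: 7 ≤ 7)
  A vs C: [6 vs 2, 7 vs 7, 1 vs 4] → A does not strictly dominate C (column Y: 7 ≤ 7)
  B vs A: [3 vs 6, 7 vs 7, 3 vs 1] → B does not strictly dominate A (column X: 3 ≤ 6)
  B vs C: [3 vs 2, 7 vs 7, 3 vs 4] → B does not strictly dominate C (column Y: 7 ≤ 7)
  C vs A: [2 vs 6, 7 vs 7, 4 vs 1] → C does not strictly dominate A (column X: 2 ≤ 6)
  C vs B: [2 vs 3, 7 vs 7, 4 vs 3] → C does not strictly dominate B (column X: 2 ≤ 3)
No single strategy strictly dominates all others → no strictly dominant strategy.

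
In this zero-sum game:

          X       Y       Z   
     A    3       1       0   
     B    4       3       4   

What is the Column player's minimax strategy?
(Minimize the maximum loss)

Column should play Y, value = 3

Work:
Column player minimizes Row's maximum payoff:
Column X: max payoff to Row = 4
Column Y: max payoff to Row = 3
Column Z: max payoff to Row = 4
Minimum is 3, achieved by column Y.
Minimax strategy: Y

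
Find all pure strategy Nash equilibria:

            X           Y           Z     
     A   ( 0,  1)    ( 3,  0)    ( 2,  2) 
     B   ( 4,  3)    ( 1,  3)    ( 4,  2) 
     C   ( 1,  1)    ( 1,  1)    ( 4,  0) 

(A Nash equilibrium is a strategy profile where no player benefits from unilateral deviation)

Nash equilibrium: (B, X)

Work:
Best responses:
  P1 vs X: payoffs [0, 4, 1] → best response B (payoff 4)
  P1 vs Y: payoffs [3, 1, 1] → best response A (payoff 3)
  P1 vs Z: payoffs [2, 4, 4] → best response B/C (payoff 4)
  P2 vs A: payoffs [1, 0, 2] → best response Z (payoff 2)
  P2 vs B: payoffs [3, 3, 2] → best response X/Y (payoff 3)
  P2 vs C: payoffs [1, 1, 0] → best response X/Y (payoff 1)
Mutual best responses: (B,X) → Nash equilibria.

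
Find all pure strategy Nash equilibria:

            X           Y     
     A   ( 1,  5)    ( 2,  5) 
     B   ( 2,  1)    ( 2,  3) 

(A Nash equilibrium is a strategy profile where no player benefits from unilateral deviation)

Nash equilibrium: (A, Y), (B, Y)

Work:
Best responses:
  P1 vs X: payoffs [1, 2] → best response B (payoff 2)
  P1 vs Y: payoffs [2, 2] → best response A/B (payoff 2)
  P2 vs A: payoffs [5, 5] → best response X/Y (payoff 5)
  P2 vs B: payoffs [1, 3] → best response Y (payoff 3)
Mutual best responses: (A,Y), (B,Y) → Nash equilibria.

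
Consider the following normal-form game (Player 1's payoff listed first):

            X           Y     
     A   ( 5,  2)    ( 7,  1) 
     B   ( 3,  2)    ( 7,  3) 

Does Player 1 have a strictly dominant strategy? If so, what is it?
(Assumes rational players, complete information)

No strictly dominant strategy exists for Player 1

Work:
A strategy strictly dominates another if it gives a strictly higher payoff against every opponent action. Compare each pair of P1's strategies column-by-column:
  A vs B: [5 vs 3, 7 vs 7] → A does not strictly dominate B (column Y: 7 ≤ 7)
  B vs A: [3 vs 5, 7 vs 7] → B does not strictly dominate A (column X: 3 ≤ 5)
No single strategy strictly dominates all others → no strictly dominant strategy.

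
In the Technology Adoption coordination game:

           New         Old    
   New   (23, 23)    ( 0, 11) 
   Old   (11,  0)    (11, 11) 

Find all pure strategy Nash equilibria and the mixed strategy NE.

Pure NE: (New, New) and (Old, Old); Mixed NE: p = 0.4783, q = 0.4783

Work:
Check pure NE:
(New, New): (23, 23) - no unilateral deviation beneficial
(Old, Old): (11, 11) - no unilateral deviation beneficial
Mixed NE: P1 plays New with p = 0.4783, P2 plays New with q = 0.4783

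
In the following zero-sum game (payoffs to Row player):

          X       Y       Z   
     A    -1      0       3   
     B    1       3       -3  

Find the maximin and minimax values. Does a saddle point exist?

Maximin = -1, Minimax = 1, Saddle: False

Work:
Row minimums: [-1, -3] → maximin = -1
Column maximums: [1, 3, 3] → minimax = 1
No saddle point (maximin ≠ minimax). Mixed strategy needed.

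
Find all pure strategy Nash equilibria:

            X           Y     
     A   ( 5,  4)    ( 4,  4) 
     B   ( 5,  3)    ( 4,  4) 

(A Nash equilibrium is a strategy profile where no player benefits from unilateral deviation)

Nash equilibrium: (A, X), (A, Y), (B, Y)

Work:
Best responses:
  P1 vs X: payoffs [5, 5] → best response A/B (payoff 5)
  P1 vs Y: payoffs [4, 4] → best response A/B (payoff 4)
  P2 vs A: payoffs [4, 4] → best response X/Y (payoff 4)
  P2 vs B: payoffs [3, 4] → best response Y (payoff 4)
Mutual best responses: (A,X), (A,Y), (B,Y) → Nash equilibria.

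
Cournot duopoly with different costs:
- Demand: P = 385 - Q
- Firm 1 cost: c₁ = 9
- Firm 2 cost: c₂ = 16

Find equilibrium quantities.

q₁* = 127.67, q₂* = 120.67

Work:
Reaction: q₁ = (385 - 9 - q₂)/2
Reaction: q₂ = (385 - 16 - q₁)/2
Solve simultaneously:
q₁* = (385 - 2×9 + 16)/3 = 127.67
q₂* = (385 - 2×16 + 9)/3 = 120.67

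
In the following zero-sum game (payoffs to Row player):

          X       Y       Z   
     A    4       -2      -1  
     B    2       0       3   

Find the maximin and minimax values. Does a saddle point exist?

Maximin = 0, Minimax = 0, Saddle: True

Work:
Row minimums: [-2, 0] → maximin = 0
Column maximums: [4, 0, 3] → minimax = 0
Saddle point exists! Game value = 0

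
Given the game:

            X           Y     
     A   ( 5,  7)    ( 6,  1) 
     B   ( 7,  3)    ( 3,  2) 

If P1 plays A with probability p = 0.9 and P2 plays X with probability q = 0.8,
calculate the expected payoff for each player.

E[P1] = 5.3, E[P2] = 5.5

Work:
E[P1] = p·q·π₁(A,X) + p·(1-q)·π₁(A,Y) + (1-p)·q·π₁(B,X) + (1-p)·(1-q)·π₁(B,Y)
= 0.9·0.8·5 + 0.9·0.2·6 + 0.1·0.8·7 + 0.1·0.2·3
= 5.3

E[P2] = 5.5 (similar calculation)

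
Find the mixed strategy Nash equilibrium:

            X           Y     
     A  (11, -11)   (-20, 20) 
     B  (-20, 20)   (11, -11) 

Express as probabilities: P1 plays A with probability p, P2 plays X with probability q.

p = 0.5, q = 0.5

Work:
Find probabilities that make opponent indifferent:
P2 chooses q to make P1 indifferent between A and B
P1 chooses p to make P2 indifferent between X and Y
Mixed NE: P1 plays (A: 0.5, B: 0.5), P2 plays (X: 0.5, Y: 0.5)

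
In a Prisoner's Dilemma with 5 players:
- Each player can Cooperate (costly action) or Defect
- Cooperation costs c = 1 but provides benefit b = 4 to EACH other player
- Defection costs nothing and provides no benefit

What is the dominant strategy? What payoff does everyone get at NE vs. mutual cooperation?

Dominant: Defect; NE payoff = 0; Coop payoff = 15

Work:
Defect dominates (saves cost c = 1, benefit to others is external)
NE: All defect → everyone gets 0
If all cooperate: each receives (4)×4 - 1 = 15
Social dilemma: 15 > 0 but NE gives 0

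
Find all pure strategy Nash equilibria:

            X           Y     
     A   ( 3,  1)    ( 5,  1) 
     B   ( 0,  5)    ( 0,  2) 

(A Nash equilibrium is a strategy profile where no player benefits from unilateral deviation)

Nash equilibrium: (A, X), (A, Y)

Work:
Best responses:
  P1 vs X: payoffs [3, 0] → best response A (payoff 3)
  P1 vs Y: payoffs [5, 0] → best response A (payoff 5)
  P2 vs A: payoffs [1, 1] → best response X/Y (payoff 1)
  P2 vs B: payoffs [5, 2] → best response X (payoff 5)
Mutual best responses: (A,X), (A,Y) → Nash equilibria.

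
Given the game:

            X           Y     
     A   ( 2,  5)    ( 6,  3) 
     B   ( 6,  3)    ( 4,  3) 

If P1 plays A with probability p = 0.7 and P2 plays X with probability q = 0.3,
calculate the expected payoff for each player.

E[P1] = 4.74, E[P2] = 3.42

Work:
E[P1] = p·q·π₁(A,X) + p·(1-q)·π₁(A,Y) + (1-p)·q·π₁(B,X) + (1-p)·(1-q)·π₁(B,Y)
= 0.7·0.3·2 + 0.7·0.7·6 + 0.3·0.3·6 + 0.3·0.7·4
= 4.74

E[P2] = 3.42 (similar calculation)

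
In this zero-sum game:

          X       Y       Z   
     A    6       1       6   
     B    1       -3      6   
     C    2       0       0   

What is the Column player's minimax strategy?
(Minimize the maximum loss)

Column should play Y, value = 1

Work:
Column player minimizes Row's maximum payoff:
Column X: max payoff to Row = 6
Column Y: max payoff to Row = 1
Column Z: max payoff to Row = 6
Minimum is 1, achieved by column Y.
Minimax strategy: Y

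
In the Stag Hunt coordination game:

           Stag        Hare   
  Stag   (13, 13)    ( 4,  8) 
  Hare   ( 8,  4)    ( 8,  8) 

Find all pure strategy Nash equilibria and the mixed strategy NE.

Pure NE: (Stag, Stag) and (Hare, Hare); Mixed NE: p = 0.4444, q = 0.4444

Work:
Check pure NE:
(Stag, Stag): (13, 13) - no unilateral deviation beneficial
(Hare, Hare): (8, 8) - no unilateral deviation beneficial
Mixed NE: P1 plays Stag with p = 0.4444, P2 plays Stag with q = 0.4444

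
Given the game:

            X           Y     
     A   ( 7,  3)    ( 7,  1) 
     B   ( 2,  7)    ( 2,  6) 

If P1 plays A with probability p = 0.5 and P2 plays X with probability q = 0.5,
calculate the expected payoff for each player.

E[P1] = 4.5, E[P2] = 4.25

Work:
E[P1] = p·q·π₁(A,X) + p·(1-q)·π₁(A,Y) + (1-p)·q·π₁(B,X) + (1-p)·(1-q)·π₁(B,Y)
= 0.5·0.5·7 + 0.5·0.5·7 + 0.5·0.5·2 + 0.5·0.5·2
= 4.5

E[P2] = 4.25 (similar calculation)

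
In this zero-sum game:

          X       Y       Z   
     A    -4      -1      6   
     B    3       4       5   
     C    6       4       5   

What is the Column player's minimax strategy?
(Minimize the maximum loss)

Column should play Y, value = 4

Work:
Column player minimizes Row's maximum payoff:
Column X: max payoff to Row = 6
Column Y: max payoff to Row = 4
Column Z: max payoff to Row = 6
Minimum is 4, achieved by column Y.
Minimax strategy: Y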